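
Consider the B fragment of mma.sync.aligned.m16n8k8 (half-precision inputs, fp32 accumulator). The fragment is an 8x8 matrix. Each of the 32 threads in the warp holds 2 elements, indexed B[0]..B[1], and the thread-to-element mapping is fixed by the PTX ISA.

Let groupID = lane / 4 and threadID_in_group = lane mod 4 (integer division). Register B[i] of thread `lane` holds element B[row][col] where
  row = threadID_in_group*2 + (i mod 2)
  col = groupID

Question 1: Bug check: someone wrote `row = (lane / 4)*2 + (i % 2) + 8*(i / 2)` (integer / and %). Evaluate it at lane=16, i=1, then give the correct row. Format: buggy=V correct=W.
`(lane / 4)*2 + (i % 2) + 8*(i / 2)`[16,1]→9
lane 16→16/4=4, 16 mod 4=0
i=1  r:2·0+1→1  c:4
row: 9 vs 1

buggy=9 correct=1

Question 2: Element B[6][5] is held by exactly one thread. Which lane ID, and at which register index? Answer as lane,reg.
23,0

c=5→G=5  r=6→T=3,p=0
L=5*4+3=23  i=0=0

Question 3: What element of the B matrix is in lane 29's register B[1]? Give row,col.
3,7

lane 29=>29/4=7, 29 mod 4=1
i=1  r:2·1+1=>3  c:7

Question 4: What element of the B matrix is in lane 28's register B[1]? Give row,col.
1,7

L=28→G=28>>2=7, T=28&3=0
[1]→row 0·2+1=1  col G=7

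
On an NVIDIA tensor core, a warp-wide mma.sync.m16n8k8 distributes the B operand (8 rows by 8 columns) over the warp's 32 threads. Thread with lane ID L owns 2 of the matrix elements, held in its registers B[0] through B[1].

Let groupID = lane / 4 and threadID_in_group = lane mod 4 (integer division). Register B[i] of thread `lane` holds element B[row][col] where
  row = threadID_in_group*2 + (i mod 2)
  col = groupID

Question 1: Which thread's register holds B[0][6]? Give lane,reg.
c:6=>grp=6  r:0=>tig=0,lo=0
L=6*4+0=24  i=0=0

24,0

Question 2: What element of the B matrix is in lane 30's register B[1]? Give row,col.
5,7

30: gid=7,tid=2
[1] (2*2+1,7) = (5,7)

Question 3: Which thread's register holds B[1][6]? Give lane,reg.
c=6⇒gr=6  r=1⇒th=0,odd=1
L=6*4+0=24  i=1=1

24,1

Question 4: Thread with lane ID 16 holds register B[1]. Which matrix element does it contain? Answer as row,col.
lane 16: g=4 (16/4), t=0 (16%4)
i=1: r=0*2+1=1, c=g=4

1,4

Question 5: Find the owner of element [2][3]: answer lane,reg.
13,0

c=3->g=3  r=2->t=1,b0=0
L=3*4+1=13  i=0=0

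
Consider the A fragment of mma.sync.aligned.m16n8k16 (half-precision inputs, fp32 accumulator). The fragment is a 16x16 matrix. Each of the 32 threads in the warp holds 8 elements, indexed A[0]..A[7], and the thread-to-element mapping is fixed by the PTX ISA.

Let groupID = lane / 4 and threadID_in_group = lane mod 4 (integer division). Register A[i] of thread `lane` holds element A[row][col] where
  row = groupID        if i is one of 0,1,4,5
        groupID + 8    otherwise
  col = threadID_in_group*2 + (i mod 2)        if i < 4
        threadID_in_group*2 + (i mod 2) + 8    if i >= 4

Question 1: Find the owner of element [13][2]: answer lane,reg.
21,2

r: 13->gid=5,r8=1  c: 2->c8=0,tid=1,i&1=0
L=5*4+1=21  i=0*4+1*2+0=2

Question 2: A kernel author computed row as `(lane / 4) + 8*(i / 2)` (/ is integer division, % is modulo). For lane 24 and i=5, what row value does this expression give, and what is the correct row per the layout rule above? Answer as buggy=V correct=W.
`(lane / 4) + 8*(i / 2)`[24,5]⇒22
lane 24⇒24/4=6, 24 mod 4=0
i=5  r:6+0⇒6  c:2·0+1+8⇒9
row: 22 vs 6

buggy=22 correct=6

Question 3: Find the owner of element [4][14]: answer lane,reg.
r=4⇒gr=4,Rb=0  c=14⇒Cb=1,th=3,odd=0
L=4*4+3=19  i=1*4+0*2+0=4

19,4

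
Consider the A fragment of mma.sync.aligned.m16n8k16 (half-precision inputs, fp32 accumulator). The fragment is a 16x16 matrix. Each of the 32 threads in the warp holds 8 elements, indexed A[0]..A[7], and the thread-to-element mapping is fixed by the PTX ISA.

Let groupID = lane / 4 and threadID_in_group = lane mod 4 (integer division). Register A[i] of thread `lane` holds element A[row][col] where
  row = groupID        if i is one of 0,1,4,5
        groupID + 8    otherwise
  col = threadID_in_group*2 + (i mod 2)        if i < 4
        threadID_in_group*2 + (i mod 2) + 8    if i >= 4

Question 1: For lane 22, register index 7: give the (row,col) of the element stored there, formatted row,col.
L=22→G=22>>2=5, T=22&3=2
[7]→row 5+8=13  col 2·2+1+8=13

13,13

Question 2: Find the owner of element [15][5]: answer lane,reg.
r=15→G=7,rhi=1  c=5→chi=0,T=2,p=1
L=7*4+2=30  i=0*4+1*2+1=3

30,3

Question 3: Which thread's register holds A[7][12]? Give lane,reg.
r: 7->gid=7,r8=0  c: 12->c8=1,tid=2,i&1=0
L=7*4+2=30  i=1*4+0*2+0=4

30,4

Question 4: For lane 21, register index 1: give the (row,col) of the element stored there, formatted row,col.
5,3

lane 21: gid=5 (21/4), tid=1 (21%4)
i=1: r=5+0=5, c=1*2+1+0=3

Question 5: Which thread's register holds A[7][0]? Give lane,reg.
r: 7->gid=7,r8=0  c: 0->c8=0,tid=0,i&1=0
L=7*4+0=28  i=0*4+0*2+0=0

28,0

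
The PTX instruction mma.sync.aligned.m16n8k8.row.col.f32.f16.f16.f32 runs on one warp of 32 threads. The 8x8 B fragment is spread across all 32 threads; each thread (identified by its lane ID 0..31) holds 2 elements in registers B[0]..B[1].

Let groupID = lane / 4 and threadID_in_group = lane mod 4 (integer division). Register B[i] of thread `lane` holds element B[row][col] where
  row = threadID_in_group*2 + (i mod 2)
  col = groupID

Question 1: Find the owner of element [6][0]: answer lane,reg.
3,0

c=0->g=0  r=6->t=3,b0=0
L=0*4+3=3  i=0=0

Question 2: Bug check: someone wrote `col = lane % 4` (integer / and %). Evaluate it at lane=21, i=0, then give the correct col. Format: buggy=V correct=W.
buggy=1 correct=5

`lane % 4`[21,0]->1
lane 21: gid=5 (21/4), tid=1 (21%4)
i=0: r=1*2+0=2, c=gid=5
col: 1 vs 5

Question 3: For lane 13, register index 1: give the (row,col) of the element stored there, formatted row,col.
L=13->gid=13>>2=3, tid=13&3=1
[1]->row 1·2+1=3  col gid=3

3,3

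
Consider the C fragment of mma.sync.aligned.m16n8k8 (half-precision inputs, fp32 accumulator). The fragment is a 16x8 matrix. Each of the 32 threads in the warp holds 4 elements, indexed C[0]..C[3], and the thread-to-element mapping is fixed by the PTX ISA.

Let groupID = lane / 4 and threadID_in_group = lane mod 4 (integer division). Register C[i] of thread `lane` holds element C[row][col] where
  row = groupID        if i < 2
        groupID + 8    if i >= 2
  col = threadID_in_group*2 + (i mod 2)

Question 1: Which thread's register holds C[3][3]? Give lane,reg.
13,1

r=3⇒gr=3,Rb=0  c=3⇒th=1,odd=1
L=3*4+1=13  i=0*2+1=1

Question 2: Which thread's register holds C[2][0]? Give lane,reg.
8,0

r=2⇒gr=2,Rb=0  c=0⇒th=0,odd=0
L=2*4+0=8  i=0*2+0=0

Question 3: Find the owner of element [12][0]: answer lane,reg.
r: 12->gid=4,r8=1  c: 0->tid=0,i&1=0
L=4*4+0=16  i=1*2+0=2

16,2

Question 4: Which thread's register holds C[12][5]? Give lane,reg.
18,3

r: 12->gid=4,r8=1  c: 5->tid=2,i&1=1
L=4*4+2=18  i=1*2+1=3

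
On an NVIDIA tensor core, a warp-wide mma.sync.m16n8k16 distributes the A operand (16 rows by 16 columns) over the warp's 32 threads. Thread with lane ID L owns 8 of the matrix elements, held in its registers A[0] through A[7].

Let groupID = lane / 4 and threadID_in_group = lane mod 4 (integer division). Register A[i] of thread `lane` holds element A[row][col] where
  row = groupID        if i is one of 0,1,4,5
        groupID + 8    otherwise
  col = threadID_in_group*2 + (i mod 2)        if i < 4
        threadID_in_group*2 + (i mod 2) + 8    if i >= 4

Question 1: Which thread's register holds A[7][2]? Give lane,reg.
r=7->g=7,rb=0  c=2->cb=0,t=1,b0=0
L=7*4+1=29  i=0*4+0*2+0=0

29,0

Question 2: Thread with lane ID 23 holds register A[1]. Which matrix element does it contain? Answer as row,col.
lane 23: gid=5 (23/4), tid=3 (23%4)
i=1: r=5+0=5, c=3*2+1+0=7

5,7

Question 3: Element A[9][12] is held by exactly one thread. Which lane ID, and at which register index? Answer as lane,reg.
r=9→G=1,rhi=1  c=12→chi=1,T=2,p=0
L=1*4+2=6  i=1*4+1*2+0=6

6,6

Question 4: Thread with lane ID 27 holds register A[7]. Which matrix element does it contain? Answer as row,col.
lane 27→27/4=6, 27 mod 4=3
i=7  r:6+8→14  c:2·3+1+8→15

14,15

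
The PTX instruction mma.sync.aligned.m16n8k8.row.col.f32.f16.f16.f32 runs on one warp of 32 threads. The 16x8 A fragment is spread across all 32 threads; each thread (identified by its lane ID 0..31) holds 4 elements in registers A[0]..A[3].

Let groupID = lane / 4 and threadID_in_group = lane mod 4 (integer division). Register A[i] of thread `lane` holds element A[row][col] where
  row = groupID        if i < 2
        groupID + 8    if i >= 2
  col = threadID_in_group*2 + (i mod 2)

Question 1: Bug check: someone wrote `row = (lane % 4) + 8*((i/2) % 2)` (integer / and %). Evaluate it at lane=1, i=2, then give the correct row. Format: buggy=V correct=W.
`(lane % 4) + 8*((i/2) % 2)`[1,2]→9
lane 1→1/4=0, 1 mod 4=1
i=2  r:0+8→8  c:2·1+0→2
row: 9 vs 8

buggy=9 correct=8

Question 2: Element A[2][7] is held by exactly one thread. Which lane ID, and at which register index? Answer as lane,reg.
r: 2->gid=2,r8=0  c: 7->tid=3,i&1=1
L=2*4+3=11  i=0*2+1=1

11,1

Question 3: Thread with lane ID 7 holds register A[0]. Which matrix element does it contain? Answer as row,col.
1,6

lane 7→7/4=1, 7 mod 4=3
i=0  r:1+0→1  c:2·3+0→6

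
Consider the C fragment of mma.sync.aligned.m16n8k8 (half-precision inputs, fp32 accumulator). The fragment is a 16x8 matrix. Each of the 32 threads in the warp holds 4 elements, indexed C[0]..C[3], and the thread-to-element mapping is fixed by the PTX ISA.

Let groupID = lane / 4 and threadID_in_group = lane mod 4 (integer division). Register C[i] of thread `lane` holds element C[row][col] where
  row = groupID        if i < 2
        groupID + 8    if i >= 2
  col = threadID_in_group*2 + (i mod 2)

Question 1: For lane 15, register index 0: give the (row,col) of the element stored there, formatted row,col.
lane 15->15/4=3, 15 mod 4=3
i=0  r:3+0->3  c:2·3+0->6

3,6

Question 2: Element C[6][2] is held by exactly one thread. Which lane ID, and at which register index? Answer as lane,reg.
25,0

r=6⇒gr=6,Rb=0  c=2⇒th=1,odd=0
L=6*4+1=25  i=0*2+0=0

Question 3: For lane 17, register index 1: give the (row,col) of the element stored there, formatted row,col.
17: grp=4,tig=1
[1] (4+0,1*2+1) = (4,3)

4,3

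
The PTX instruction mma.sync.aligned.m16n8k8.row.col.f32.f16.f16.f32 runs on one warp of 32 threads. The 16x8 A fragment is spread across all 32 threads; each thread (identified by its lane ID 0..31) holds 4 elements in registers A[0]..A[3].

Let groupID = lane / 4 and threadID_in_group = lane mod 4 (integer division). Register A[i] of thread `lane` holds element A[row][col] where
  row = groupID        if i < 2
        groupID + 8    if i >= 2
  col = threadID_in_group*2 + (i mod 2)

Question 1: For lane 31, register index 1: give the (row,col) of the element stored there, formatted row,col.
lane 31: gr=7 (31/4), th=3 (31%4)
i=1: r=7+0=7, c=3*2+1=7

7,7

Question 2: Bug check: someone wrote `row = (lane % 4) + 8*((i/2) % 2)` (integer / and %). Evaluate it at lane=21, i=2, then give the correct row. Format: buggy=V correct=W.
buggy=9 correct=13

`(lane % 4) + 8*((i/2) % 2)`[21,2]⇒9
L=21⇒gr=21>>2=5, th=21&3=1
[2]⇒row 5+8=13  col 1·2+0=2
row: 9 vs 13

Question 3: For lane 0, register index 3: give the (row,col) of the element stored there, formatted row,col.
L=0⇒gr=0>>2=0, th=0&3=0
[3]⇒row 0+8=8  col 0·2+1=1

8,1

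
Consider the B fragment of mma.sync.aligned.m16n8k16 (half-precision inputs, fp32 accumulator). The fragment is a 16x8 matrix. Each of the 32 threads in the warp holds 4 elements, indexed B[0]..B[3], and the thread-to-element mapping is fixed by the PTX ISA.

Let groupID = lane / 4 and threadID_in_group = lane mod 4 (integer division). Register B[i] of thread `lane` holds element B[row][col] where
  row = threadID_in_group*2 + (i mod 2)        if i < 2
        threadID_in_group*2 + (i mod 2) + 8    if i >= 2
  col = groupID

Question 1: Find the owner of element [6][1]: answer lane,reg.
7,0

c:1=>grp=1  r:6=>rB=0,tig=3,lo=0
L=1*4+3=7  i=0*2+0=0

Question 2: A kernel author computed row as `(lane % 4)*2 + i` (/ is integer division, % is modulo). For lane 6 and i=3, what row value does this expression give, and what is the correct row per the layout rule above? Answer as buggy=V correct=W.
`(lane % 4)*2 + i`[6,3]⇒7
L=6⇒gr=6>>2=1, th=6&3=2
[3]⇒row 2·2+1+8=13  col gr=1
row: 7 vs 13

buggy=7 correct=13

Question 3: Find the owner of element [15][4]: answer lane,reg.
19,3

c: 4->gid=4  r: 15->r8=1,tid=3,i&1=1
L=4*4+3=19  i=1*2+1=3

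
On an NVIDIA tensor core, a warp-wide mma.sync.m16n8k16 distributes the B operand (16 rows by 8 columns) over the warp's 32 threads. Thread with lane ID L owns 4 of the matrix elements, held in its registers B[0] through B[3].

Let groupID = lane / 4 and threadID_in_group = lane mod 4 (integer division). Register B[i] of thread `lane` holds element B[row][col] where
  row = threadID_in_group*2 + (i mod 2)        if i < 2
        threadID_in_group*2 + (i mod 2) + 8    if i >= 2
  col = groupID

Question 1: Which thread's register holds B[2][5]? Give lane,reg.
21,0

c=5⇒gr=5  r=2⇒Rb=0,th=1,odd=0
L=5*4+1=21  i=0*2+0=0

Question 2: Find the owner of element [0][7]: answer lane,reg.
c:7=>grp=7  r:0=>rB=0,tig=0,lo=0
L=7*4+0=28  i=0*2+0=0

28,0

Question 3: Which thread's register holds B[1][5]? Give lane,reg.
c: 5->gid=5  r: 1->r8=0,tid=0,i&1=1
L=5*4+0=20  i=0*2+1=1

20,1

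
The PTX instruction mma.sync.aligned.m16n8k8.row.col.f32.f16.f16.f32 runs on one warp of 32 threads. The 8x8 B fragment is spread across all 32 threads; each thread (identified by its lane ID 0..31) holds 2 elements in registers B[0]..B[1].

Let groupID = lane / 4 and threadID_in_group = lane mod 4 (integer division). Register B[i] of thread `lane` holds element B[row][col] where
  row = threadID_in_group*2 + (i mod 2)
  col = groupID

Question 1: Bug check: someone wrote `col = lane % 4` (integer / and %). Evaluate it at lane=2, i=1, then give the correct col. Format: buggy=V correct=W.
buggy=2 correct=0

`lane % 4`[2,1]->2
lane 2: gid=0 (2/4), tid=2 (2%4)
i=1: r=2*2+1=5, c=gid=0
col: 2 vs 0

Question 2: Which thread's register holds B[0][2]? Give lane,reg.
c:2=>grp=2  r:0=>tig=0,lo=0
L=2*4+0=8  i=0=0

8,0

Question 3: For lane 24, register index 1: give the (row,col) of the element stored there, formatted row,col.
1,6

lane 24: g=6 (24/4), t=0 (24%4)
i=1: r=0*2+1=1, c=g=6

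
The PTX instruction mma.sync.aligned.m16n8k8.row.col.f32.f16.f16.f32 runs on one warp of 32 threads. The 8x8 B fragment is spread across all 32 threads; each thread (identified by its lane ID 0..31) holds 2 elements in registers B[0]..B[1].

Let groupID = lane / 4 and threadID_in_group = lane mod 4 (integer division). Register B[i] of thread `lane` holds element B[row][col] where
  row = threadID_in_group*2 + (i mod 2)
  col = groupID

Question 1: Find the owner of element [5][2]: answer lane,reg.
10,1

c=2→G=2  r=5→T=2,p=1
L=2*4+2=10  i=1=1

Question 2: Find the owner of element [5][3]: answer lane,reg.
14,1

c=3->g=3  r=5->t=2,b0=1
L=3*4+2=14  i=1=1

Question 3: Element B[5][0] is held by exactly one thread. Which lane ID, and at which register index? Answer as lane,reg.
2,1

c=0⇒gr=0  r=5⇒th=2,odd=1
L=0*4+2=2  i=1=1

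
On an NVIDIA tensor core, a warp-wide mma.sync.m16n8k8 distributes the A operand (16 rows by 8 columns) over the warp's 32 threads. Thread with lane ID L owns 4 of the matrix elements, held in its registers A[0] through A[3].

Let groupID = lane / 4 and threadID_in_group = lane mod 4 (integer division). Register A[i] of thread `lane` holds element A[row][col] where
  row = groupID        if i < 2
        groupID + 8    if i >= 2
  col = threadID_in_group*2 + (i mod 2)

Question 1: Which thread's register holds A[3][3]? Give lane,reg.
13,1

r:3=>grp=3,rB=0  c:3=>tig=1,lo=1
L=3*4+1=13  i=0*2+1=1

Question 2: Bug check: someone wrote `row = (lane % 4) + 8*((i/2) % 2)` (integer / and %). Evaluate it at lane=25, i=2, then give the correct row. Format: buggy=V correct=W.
buggy=9 correct=14

`(lane % 4) + 8*((i/2) % 2)`[25,2]⇒9
lane 25⇒25/4=6, 25 mod 4=1
i=2  r:6+8⇒14  c:2·1+0⇒2
row: 9 vs 14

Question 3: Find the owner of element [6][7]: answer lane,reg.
r=6->g=6,rb=0  c=7->t=3,b0=1
L=6*4+3=27  i=0*2+1=1

27,1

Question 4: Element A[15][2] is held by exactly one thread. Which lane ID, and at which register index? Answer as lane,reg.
29,2

r=15⇒gr=7,Rb=1  c=2⇒th=1,odd=0
L=7*4+1=29  i=1*2+0=2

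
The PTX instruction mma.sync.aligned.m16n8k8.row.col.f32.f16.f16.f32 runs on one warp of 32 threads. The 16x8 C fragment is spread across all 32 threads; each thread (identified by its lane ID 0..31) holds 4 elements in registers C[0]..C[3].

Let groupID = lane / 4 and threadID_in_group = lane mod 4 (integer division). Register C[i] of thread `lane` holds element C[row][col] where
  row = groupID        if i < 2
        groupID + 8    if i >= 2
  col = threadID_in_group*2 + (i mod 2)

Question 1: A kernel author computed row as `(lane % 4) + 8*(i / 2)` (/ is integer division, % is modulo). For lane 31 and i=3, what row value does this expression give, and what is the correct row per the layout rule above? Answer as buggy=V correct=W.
buggy=11 correct=15

`(lane % 4) + 8*(i / 2)`[31,3]→11
lane 31→31/4=7, 31 mod 4=3
i=3  r:7+8→15  c:2·3+1→7
row: 11 vs 15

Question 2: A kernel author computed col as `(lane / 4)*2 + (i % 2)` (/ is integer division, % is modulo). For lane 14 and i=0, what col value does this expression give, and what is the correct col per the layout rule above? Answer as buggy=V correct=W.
buggy=6 correct=4

`(lane / 4)*2 + (i % 2)`[14,0]=>6
lane 14: grp=3 (14/4), tig=2 (14%4)
i=0: r=3+0=3, c=2*2+0=4
col: 6 vs 4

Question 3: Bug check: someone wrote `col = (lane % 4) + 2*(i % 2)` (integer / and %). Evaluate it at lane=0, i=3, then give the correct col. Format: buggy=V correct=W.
buggy=2 correct=1

`(lane % 4) + 2*(i % 2)`[0,3]->2
lane 0->0/4=0, 0 mod 4=0
i=3  r:0+8->8  c:2·0+1->1
col: 2 vs 1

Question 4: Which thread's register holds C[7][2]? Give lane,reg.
r=7→G=7,rhi=0  c=2→T=1,p=0
L=7*4+1=29  i=0*2+0=0

29,0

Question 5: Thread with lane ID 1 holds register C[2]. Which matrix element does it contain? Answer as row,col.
8,2

lane 1→1/4=0, 1 mod 4=1
i=2  r:0+8→8  c:2·1+0→2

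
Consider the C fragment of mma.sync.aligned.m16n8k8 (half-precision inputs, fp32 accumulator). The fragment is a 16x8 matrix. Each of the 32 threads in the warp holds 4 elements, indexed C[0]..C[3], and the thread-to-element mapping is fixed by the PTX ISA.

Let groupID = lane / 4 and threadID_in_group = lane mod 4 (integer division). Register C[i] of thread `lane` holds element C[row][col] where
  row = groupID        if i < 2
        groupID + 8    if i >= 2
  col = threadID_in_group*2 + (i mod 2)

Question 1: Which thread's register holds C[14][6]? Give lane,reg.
27,2

r=14->g=6,rb=1  c=6->t=3,b0=0
L=6*4+3=27  i=1*2+0=2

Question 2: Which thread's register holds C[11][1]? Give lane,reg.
12,3

r=11->g=3,rb=1  c=1->t=0,b0=1
L=3*4+0=12  i=1*2+1=3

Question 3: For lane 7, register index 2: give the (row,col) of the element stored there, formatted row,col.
9,6

L=7->g=7>>2=1, t=7&3=3
[2]->row 1+8=9  col 3·2+0=6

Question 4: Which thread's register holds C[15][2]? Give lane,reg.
29,2

r=15->g=7,rb=1  c=2->t=1,b0=0
L=7*4+1=29  i=1*2+0=2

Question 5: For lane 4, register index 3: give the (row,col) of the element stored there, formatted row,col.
L=4⇒gr=4>>2=1, th=4&3=0
[3]⇒row 1+8=9  col 0·2+1=1

9,1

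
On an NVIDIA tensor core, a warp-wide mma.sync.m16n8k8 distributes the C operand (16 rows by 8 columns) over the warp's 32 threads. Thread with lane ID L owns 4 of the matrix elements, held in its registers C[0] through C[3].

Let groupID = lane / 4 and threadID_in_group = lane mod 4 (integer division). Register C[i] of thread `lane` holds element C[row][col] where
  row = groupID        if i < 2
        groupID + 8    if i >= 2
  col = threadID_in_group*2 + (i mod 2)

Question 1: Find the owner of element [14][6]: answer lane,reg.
27,2

r=14⇒gr=6,Rb=1  c=6⇒th=3,odd=0
L=6*4+3=27  i=1*2+0=2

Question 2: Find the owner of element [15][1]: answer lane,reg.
r=15⇒gr=7,Rb=1  c=1⇒th=0,odd=1
L=7*4+0=28  i=1*2+1=3

28,3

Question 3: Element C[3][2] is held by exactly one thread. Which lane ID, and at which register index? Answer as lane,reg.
13,0

r:3=>grp=3,rB=0  c:2=>tig=1,lo=0
L=3*4+1=13  i=0*2+0=0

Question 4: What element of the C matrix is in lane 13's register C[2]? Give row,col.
lane 13: gid=3 (13/4), tid=1 (13%4)
i=2: r=3+8=11, c=1*2+0=2

11,2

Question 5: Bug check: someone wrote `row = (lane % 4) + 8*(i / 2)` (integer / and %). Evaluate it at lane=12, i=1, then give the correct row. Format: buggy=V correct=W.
buggy=0 correct=3

`(lane % 4) + 8*(i / 2)`[12,1]->0
lane 12: gid=3 (12/4), tid=0 (12%4)
i=1: r=3+0=3, c=0*2+1=1
row: 0 vs 3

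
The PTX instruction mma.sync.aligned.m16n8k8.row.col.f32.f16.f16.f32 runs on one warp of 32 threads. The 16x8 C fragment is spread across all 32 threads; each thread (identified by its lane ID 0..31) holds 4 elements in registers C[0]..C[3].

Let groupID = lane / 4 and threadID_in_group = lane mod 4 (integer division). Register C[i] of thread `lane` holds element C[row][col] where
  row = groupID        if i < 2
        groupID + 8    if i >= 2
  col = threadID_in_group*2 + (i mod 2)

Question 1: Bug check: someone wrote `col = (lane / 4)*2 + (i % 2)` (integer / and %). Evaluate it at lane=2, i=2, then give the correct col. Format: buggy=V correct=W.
`(lane / 4)*2 + (i % 2)`[2,2]⇒0
2: gr=0,th=2
[2] (0+8,2*2+0) = (8,4)
col: 0 vs 4

buggy=0 correct=4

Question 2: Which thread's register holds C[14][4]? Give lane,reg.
26,2

r=14→G=6,rhi=1  c=4→T=2,p=0
L=6*4+2=26  i=1*2+0=2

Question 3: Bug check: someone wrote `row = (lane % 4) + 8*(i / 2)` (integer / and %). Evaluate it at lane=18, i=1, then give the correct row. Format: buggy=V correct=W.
`(lane % 4) + 8*(i / 2)`[18,1]→2
18: G=4,T=2
[1] (4+0,2*2+1) = (4,5)
row: 2 vs 4

buggy=2 correct=4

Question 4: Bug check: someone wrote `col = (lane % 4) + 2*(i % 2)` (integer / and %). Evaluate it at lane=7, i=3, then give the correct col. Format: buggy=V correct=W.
buggy=5 correct=7

`(lane % 4) + 2*(i % 2)`[7,3]->5
7: gid=1,tid=3
[3] (1+8,3*2+1) = (9,7)
col: 5 vs 7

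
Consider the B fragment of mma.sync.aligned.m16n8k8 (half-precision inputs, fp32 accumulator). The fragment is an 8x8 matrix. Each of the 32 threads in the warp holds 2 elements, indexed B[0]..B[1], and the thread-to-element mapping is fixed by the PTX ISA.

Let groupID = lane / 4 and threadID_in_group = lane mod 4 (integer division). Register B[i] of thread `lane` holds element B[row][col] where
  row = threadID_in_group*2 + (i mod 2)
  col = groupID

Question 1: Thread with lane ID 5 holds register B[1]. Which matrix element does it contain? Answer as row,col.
3,1

5: grp=1,tig=1
[1] (1*2+1,1) = (3,1)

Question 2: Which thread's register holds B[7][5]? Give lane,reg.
c=5→G=5  r=7→T=3,p=1
L=5*4+3=23  i=1=1

23,1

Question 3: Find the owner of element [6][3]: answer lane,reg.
15,0

c=3->g=3  r=6->t=3,b0=0
L=3*4+3=15  i=0=0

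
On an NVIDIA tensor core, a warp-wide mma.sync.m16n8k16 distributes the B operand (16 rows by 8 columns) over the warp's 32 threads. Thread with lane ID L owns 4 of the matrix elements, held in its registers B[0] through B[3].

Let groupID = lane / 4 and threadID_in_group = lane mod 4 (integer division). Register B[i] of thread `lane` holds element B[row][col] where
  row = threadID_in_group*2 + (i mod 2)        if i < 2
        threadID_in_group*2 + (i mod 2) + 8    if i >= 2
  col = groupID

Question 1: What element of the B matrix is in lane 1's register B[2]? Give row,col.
10,0

1: grp=0,tig=1
[2] (1*2+0+8,0) = (10,0)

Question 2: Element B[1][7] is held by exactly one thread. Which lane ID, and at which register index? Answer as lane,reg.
28,1

c=7->g=7  r=1->rb=0,t=0,b0=1
L=7*4+0=28  i=0*2+1=1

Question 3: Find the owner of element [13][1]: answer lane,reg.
c: 1->gid=1  r: 13->r8=1,tid=2,i&1=1
L=1*4+2=6  i=1*2+1=3

6,3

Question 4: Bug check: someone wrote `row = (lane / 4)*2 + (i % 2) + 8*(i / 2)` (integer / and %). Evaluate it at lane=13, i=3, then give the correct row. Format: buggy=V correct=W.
`(lane / 4)*2 + (i % 2) + 8*(i / 2)`[13,3]⇒15
13: gr=3,th=1
[3] (1*2+1+8,3) = (11,3)
row: 15 vs 11

buggy=15 correct=11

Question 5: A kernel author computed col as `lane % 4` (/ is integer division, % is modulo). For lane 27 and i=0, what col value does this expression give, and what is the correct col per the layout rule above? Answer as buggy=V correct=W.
buggy=3 correct=6

`lane % 4`[27,0]=>3
27: grp=6,tig=3
[0] (3*2+0+0,6) = (6,6)
col: 3 vs 6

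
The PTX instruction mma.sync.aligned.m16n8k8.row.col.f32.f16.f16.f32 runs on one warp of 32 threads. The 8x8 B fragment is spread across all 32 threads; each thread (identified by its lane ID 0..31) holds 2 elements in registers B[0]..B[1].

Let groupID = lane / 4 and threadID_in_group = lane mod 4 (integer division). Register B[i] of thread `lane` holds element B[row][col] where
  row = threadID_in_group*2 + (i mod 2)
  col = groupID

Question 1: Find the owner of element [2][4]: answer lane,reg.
17,0

c:4=>grp=4  r:2=>tig=1,lo=0
L=4*4+1=17  i=0=0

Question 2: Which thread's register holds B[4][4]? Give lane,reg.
18,0

c=4->g=4  r=4->t=2,b0=0
L=4*4+2=18  i=0=0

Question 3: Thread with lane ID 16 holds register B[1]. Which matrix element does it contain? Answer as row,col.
lane 16=>16/4=4, 16 mod 4=0
i=1  r:2·0+1=>1  c:4

1,4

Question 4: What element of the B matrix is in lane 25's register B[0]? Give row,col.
2,6

L=25⇒gr=25>>2=6, th=25&3=1
[0]⇒row 1·2+0=2  col gr=6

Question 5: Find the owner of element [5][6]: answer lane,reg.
c=6⇒gr=6  r=5⇒th=2,odd=1
L=6*4+2=26  i=1=1

26,1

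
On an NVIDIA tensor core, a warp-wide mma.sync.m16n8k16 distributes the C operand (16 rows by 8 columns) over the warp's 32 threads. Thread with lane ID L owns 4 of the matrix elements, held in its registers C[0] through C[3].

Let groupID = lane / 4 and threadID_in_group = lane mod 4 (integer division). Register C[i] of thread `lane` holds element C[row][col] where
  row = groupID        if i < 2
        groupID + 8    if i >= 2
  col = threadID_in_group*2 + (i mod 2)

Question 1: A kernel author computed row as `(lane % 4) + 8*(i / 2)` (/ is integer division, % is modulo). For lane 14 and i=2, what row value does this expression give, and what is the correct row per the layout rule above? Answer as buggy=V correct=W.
`(lane % 4) + 8*(i / 2)`[14,2]→10
lane 14→14/4=3, 14 mod 4=2
i=2  r:3+8→11  c:2·2+0→4
row: 10 vs 11

buggy=10 correct=11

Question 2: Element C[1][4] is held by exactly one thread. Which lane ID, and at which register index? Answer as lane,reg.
6,0

r: 1->gid=1,r8=0  c: 4->tid=2,i&1=0
L=1*4+2=6  i=0*2+0=0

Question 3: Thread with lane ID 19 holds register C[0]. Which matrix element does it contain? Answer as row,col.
19: G=4,T=3
[0] (4+0,3*2+0) = (4,6)

4,6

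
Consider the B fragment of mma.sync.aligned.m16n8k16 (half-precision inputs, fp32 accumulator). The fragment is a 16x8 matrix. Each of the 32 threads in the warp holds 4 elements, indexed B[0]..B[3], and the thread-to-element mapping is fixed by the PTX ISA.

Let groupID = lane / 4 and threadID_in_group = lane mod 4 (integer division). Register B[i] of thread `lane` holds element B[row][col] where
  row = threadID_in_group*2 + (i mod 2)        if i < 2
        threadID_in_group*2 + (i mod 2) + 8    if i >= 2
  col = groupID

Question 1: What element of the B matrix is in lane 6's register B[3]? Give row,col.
13,1

L=6→G=6>>2=1, T=6&3=2
[3]→row 2·2+1+8=13  col G=1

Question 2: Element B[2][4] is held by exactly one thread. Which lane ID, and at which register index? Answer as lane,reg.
c=4⇒gr=4  r=2⇒Rb=0,th=1,odd=0
L=4*4+1=17  i=0*2+0=0

17,0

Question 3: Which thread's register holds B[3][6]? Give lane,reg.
25,1

c=6->g=6  r=3->rb=0,t=1,b0=1
L=6*4+1=25  i=0*2+1=1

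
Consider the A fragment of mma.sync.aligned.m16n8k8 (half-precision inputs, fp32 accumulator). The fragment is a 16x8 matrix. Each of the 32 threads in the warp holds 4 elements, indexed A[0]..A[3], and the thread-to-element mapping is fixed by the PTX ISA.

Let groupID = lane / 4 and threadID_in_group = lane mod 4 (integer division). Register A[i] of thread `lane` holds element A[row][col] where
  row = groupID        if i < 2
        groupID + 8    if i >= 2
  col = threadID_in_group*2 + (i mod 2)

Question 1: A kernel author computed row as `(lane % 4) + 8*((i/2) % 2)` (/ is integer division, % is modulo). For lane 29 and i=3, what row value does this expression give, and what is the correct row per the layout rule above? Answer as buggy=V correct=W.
buggy=9 correct=15

`(lane % 4) + 8*((i/2) % 2)`[29,3]⇒9
lane 29⇒29/4=7, 29 mod 4=1
i=3  r:7+8⇒15  c:2·1+1⇒3
row: 9 vs 15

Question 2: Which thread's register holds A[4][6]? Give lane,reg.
r:4=>grp=4,rB=0  c:6=>tig=3,lo=0
L=4*4+3=19  i=0*2+0=0

19,0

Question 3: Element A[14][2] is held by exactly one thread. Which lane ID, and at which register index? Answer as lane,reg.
25,2

r=14⇒gr=6,Rb=1  c=2⇒th=1,odd=0
L=6*4+1=25  i=1*2+0=2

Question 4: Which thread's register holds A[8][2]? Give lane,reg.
1,2

r:8=>grp=0,rB=1  c:2=>tig=1,lo=0
L=0*4+1=1  i=1*2+0=2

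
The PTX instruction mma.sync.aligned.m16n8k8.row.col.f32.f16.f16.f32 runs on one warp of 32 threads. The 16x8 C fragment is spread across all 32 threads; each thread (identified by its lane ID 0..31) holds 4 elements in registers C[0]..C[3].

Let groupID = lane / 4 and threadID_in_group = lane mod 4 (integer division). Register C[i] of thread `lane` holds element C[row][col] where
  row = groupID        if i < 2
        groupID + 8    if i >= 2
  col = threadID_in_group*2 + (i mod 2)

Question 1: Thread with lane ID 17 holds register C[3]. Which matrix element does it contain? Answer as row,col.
L=17→G=17>>2=4, T=17&3=1
[3]→row 4+8=12  col 1·2+1=3

12,3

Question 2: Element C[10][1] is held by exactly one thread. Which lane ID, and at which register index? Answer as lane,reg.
r=10⇒gr=2,Rb=1  c=1⇒th=0,odd=1
L=2*4+0=8  i=1*2+1=3

8,3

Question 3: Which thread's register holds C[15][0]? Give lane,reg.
28,2

r:15=>grp=7,rB=1  c:0=>tig=0,lo=0
L=7*4+0=28  i=1*2+0=2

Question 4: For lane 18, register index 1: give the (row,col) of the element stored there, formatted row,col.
4,5

lane 18: grp=4 (18/4), tig=2 (18%4)
i=1: r=4+0=4, c=2*2+1=5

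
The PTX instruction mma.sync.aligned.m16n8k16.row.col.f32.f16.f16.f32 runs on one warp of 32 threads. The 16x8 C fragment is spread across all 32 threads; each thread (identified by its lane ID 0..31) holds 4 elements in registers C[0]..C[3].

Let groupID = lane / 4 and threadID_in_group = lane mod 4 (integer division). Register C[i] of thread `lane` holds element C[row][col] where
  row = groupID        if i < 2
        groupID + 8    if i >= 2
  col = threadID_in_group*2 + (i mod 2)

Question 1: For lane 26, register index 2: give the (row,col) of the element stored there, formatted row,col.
14,4

lane 26=>26/4=6, 26 mod 4=2
i=2  r:6+8=>14  c:2·2+0=>4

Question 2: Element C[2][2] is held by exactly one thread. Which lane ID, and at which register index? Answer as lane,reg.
9,0

r=2→G=2,rhi=0  c=2→T=1,p=0
L=2*4+1=9  i=0*2+0=0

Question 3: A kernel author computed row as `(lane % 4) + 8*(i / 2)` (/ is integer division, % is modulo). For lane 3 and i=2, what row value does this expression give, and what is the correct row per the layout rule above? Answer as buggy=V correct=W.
`(lane % 4) + 8*(i / 2)`[3,2]=>11
L=3=>grp=3>>2=0, tig=3&3=3
[2]=>row 0+8=8  col 3·2+0=6
row: 11 vs 8

buggy=11 correct=8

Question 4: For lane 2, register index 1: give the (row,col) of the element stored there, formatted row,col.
0,5

lane 2->2/4=0, 2 mod 4=2
i=1  r:0+0->0  c:2·2+1->5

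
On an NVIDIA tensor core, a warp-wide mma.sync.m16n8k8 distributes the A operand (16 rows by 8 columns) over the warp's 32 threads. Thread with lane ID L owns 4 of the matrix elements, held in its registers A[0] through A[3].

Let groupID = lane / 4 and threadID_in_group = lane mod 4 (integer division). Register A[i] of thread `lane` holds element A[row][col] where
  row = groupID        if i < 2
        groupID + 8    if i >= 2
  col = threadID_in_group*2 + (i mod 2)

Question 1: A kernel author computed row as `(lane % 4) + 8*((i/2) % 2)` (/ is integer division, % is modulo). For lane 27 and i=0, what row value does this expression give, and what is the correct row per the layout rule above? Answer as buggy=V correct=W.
buggy=3 correct=6

`(lane % 4) + 8*((i/2) % 2)`[27,0]->3
lane 27->27/4=6, 27 mod 4=3
i=0  r:6+0->6  c:2·3+0->6
row: 3 vs 6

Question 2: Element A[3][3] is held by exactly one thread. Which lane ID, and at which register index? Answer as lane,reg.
r:3=>grp=3,rB=0  c:3=>tig=1,lo=1
L=3*4+1=13  i=0*2+1=1

13,1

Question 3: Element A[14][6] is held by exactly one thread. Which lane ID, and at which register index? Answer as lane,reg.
r=14⇒gr=6,Rb=1  c=6⇒th=3,odd=0
L=6*4+3=27  i=1*2+0=2

27,2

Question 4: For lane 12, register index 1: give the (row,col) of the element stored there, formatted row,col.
3,1

lane 12: gr=3 (12/4), th=0 (12%4)
i=1: r=3+0=3, c=0*2+1=1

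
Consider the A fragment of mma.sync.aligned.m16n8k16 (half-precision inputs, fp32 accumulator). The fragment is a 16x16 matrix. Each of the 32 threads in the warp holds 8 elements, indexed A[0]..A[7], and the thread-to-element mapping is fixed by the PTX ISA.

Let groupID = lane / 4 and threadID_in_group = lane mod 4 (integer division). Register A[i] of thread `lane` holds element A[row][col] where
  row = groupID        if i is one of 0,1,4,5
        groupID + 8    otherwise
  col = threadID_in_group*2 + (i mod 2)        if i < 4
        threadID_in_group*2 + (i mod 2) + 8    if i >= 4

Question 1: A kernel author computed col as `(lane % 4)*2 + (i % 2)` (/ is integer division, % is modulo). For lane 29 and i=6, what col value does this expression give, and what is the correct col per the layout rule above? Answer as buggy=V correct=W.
buggy=2 correct=10

`(lane % 4)*2 + (i % 2)`[29,6]=>2
lane 29: grp=7 (29/4), tig=1 (29%4)
i=6: r=7+8=15, c=1*2+0+8=10
col: 2 vs 10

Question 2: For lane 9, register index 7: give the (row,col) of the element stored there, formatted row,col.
lane 9=>9/4=2, 9 mod 4=1
i=7  r:2+8=>10  c:2·1+1+8=>11

10,11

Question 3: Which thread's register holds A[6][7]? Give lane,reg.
r: 6->gid=6,r8=0  c: 7->c8=0,tid=3,i&1=1
L=6*4+3=27  i=0*4+0*2+1=1

27,1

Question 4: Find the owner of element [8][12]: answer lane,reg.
2,6

r=8→G=0,rhi=1  c=12→chi=1,T=2,p=0
L=0*4+2=2  i=1*4+1*2+0=6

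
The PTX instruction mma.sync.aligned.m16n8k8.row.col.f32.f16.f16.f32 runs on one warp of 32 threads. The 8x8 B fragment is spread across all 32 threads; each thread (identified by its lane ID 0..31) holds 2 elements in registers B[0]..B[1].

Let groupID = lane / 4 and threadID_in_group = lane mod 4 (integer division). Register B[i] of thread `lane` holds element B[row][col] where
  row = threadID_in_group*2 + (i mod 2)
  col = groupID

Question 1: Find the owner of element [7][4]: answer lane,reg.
19,1

c=4⇒gr=4  r=7⇒th=3,odd=1
L=4*4+3=19  i=1=1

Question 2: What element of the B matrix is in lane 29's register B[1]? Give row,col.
3,7

lane 29: gr=7 (29/4), th=1 (29%4)
i=1: r=1*2+1=3, c=gr=7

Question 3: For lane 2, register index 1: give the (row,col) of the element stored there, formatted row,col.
2: g=0,t=2
[1] (2*2+1,0) = (5,0)

5,0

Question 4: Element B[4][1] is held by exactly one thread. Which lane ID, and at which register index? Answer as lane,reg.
6,0

c:1=>grp=1  r:4=>tig=2,lo=0
L=1*4+2=6  i=0=0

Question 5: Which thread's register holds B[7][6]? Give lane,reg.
c=6->g=6  r=7->t=3,b0=1
L=6*4+3=27  i=1=1

27,1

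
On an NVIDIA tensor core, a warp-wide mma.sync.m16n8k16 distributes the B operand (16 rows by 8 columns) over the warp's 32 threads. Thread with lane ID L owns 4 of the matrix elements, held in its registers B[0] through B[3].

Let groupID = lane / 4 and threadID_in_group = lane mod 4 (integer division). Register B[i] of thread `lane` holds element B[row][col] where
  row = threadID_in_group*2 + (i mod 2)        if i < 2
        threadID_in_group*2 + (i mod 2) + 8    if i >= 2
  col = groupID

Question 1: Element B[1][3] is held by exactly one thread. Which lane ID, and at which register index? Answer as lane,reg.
c=3⇒gr=3  r=1⇒Rb=0,th=0,odd=1
L=3*4+0=12  i=0*2+1=1

12,1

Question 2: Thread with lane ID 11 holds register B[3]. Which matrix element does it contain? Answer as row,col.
15,2

11: gr=2,th=3
[3] (3*2+1+8,2) = (15,2)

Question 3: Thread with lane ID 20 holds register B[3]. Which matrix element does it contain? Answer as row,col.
lane 20->20/4=5, 20 mod 4=0
i=3  r:2·0+1+8->9  c:5

9,5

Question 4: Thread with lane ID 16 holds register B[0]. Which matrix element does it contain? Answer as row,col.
lane 16: grp=4 (16/4), tig=0 (16%4)
i=0: r=0*2+0+0=0, c=grp=4

0,4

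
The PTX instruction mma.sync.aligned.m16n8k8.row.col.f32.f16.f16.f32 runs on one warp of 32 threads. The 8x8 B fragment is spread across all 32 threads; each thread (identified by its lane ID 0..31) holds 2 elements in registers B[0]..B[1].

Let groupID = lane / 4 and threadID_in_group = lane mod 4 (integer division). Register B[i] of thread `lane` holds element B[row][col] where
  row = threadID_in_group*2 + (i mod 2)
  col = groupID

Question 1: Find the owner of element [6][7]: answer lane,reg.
31,0

c=7→G=7  r=6→T=3,p=0
L=7*4+3=31  i=0=0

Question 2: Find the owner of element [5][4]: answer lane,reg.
c=4→G=4  r=5→T=2,p=1
L=4*4+2=18  i=1=1

18,1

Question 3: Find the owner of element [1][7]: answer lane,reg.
c: 7->gid=7  r: 1->tid=0,i&1=1
L=7*4+0=28  i=1=1

28,1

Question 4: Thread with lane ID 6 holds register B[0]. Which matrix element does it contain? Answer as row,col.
lane 6->6/4=1, 6 mod 4=2
i=0  r:2·2+0->4  c:1

4,1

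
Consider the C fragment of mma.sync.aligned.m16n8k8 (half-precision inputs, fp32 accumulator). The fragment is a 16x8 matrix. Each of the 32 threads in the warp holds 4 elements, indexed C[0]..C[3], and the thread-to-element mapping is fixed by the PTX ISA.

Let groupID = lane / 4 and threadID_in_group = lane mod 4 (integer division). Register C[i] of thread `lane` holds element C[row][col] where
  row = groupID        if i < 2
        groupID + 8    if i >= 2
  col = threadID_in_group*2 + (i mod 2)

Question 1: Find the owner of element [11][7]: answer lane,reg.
r=11->g=3,rb=1  c=7->t=3,b0=1
L=3*4+3=15  i=1*2+1=3

15,3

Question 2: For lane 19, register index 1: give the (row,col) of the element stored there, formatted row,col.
4,7

L=19⇒gr=19>>2=4, th=19&3=3
[1]⇒row 4+0=4  col 3·2+1=7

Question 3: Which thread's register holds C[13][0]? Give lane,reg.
r: 13->gid=5,r8=1  c: 0->tid=0,i&1=0
L=5*4+0=20  i=1*2+0=2

20,2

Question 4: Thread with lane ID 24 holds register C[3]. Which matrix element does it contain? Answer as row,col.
lane 24->24/4=6, 24 mod 4=0
i=3  r:6+8->14  c:2·0+1->1

14,1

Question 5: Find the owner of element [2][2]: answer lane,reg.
9,0

r=2→G=2,rhi=0  c=2→T=1,p=0
L=2*4+1=9  i=0*2+0=0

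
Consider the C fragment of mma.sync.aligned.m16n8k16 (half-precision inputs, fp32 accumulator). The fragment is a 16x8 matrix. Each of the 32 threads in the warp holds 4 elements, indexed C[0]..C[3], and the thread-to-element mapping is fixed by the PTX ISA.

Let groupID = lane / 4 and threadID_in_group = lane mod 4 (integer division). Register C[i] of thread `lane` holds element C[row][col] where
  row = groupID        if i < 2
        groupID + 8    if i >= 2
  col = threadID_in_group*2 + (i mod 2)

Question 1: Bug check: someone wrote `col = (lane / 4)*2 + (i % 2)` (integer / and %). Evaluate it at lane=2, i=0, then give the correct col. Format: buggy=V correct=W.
`(lane / 4)*2 + (i % 2)`[2,0]->0
2: gid=0,tid=2
[0] (0+0,2*2+0) = (0,4)
col: 0 vs 4

buggy=0 correct=4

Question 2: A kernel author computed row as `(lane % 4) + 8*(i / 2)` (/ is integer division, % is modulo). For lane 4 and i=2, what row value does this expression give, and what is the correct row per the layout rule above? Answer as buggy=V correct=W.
`(lane % 4) + 8*(i / 2)`[4,2]⇒8
L=4⇒gr=4>>2=1, th=4&3=0
[2]⇒row 1+8=9  col 0·2+0=0
row: 8 vs 9

buggy=8 correct=9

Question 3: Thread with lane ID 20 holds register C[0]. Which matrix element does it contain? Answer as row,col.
20: grp=5,tig=0
[0] (5+0,0*2+0) = (5,0)

5,0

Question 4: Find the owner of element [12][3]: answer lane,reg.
17,3

r:12=>grp=4,rB=1  c:3=>tig=1,lo=1
L=4*4+1=17  i=1*2+1=3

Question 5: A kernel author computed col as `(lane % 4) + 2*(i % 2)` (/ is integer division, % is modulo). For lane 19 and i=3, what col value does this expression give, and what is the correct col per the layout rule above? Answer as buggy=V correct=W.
buggy=5 correct=7

`(lane % 4) + 2*(i % 2)`[19,3]->5
lane 19: g=4 (19/4), t=3 (19%4)
i=3: r=4+8=12, c=3*2+1=7
col: 5 vs 7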